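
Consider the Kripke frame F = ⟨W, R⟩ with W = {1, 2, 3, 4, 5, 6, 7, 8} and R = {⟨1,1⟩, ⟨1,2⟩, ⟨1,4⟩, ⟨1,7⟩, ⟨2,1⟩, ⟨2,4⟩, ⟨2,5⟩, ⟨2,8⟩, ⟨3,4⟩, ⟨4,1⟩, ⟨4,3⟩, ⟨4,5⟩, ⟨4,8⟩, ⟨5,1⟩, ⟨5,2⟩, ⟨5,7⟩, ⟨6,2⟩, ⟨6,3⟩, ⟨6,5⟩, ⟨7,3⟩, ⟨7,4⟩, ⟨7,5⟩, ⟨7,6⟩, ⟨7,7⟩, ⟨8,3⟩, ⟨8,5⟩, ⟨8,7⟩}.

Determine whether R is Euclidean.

Euclidean: no — 1 R 2 and 1 R 7, but not 2 R 7.

No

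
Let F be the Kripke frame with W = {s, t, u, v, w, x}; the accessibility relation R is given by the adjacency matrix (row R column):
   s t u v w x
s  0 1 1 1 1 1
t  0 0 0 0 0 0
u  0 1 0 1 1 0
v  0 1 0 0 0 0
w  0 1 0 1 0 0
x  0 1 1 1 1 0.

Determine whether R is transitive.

Transitive: yes — every two-step R-path is closed by a direct edge.

Yes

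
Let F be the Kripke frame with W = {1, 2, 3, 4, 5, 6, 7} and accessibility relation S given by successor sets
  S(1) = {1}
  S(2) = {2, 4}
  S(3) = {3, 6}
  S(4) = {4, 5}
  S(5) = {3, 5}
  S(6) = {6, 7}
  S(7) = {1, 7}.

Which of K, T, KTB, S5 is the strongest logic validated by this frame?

Reflexive (axiom T): yes — every world is S-related to itself.
Symmetric (axiom B): no — 2 S 4 but not 4 S 2.
Euclidean (axiom 5): no — 2 S 4 and 2 S 2, but not 4 S 2.
So F validates K, T; KTB would additionally require S to be symmetric. The strongest is T.

T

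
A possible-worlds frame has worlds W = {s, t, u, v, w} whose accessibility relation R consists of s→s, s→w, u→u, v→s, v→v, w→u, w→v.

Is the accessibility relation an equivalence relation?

Reflexive: no — t is not related to itself.
Symmetric: no — s R w but not w R s.
Transitive: no — s R w and w R u, but not s R u.
So R is not an equivalence relation.

No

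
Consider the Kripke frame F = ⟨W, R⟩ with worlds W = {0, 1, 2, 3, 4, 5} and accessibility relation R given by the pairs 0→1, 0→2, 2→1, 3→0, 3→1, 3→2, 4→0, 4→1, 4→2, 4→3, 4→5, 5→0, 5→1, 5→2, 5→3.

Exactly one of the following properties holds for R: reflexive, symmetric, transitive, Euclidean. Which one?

transitive

Reflexive: no — 0 is not related to itself.
Symmetric: no — 0 R 1 but not 1 R 0.
Transitive: yes — every two-step R-path is closed by a direct edge.
Euclidean: no — 0 R 1 and 0 R 2, but not 1 R 2.
Only transitive holds.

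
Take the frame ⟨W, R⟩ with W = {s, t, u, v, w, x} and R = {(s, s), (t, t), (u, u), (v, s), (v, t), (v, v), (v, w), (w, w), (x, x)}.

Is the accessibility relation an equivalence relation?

Reflexive: yes — every world is R-related to itself.
Symmetric: no — v R s but not s R v.
Transitive: yes — every two-step R-path is closed by a direct edge.
So R is not an equivalence relation.

No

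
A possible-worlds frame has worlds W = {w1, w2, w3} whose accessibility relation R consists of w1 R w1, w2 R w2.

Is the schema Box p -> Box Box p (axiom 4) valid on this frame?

Axiom 4 corresponds to the accessibility relation being transitive.
Transitive: yes — every two-step R-path is closed by a direct edge.

Yes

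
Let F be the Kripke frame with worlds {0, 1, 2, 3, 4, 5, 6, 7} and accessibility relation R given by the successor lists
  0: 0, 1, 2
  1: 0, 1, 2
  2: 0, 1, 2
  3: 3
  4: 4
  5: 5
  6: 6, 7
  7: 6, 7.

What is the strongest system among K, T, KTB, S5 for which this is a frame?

Reflexive (axiom T): yes — every world is R-related to itself.
Symmetric (axiom B): yes — every pair in R has its reverse in R.
Euclidean (axiom 5): yes — any two successors of a common world are R-related.
So F validates K, T, KTB, S5. The strongest is S5.

S5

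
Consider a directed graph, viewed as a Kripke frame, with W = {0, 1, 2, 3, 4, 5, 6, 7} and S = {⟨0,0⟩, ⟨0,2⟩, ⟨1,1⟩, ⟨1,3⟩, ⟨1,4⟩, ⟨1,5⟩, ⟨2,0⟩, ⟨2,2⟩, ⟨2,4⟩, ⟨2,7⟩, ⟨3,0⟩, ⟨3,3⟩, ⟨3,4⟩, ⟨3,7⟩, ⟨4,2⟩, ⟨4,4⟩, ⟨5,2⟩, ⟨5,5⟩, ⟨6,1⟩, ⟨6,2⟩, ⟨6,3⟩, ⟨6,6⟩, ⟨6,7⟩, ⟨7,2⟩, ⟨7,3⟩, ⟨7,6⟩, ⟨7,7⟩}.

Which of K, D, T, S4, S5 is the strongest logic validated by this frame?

Serial (axiom D): yes — every world has a successor (e.g. 0 S 0).
Reflexive (axiom T): yes — every world is S-related to itself.
Transitive (axiom 4): no — 0 S 2 and 2 S 4, but not 0 S 4.
Euclidean (axiom 5): no — 1 S 3 and 1 S 5, but not 3 S 5.
So F validates K, D, T; S4 would additionally require S to be transitive. The strongest is T.

T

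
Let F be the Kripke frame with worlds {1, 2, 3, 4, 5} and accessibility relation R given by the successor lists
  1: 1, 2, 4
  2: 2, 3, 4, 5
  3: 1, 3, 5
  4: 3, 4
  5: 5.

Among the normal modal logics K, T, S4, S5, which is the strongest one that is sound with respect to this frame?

Reflexive (axiom T): yes — every world is R-related to itself.
Transitive (axiom 4): no — 1 R 2 and 2 R 3, but not 1 R 3.
Euclidean (axiom 5): no — 1 R 4 and 1 R 2, but not 4 R 2.
So F validates K, T; S4 would additionally require R to be transitive. The strongest is T.

T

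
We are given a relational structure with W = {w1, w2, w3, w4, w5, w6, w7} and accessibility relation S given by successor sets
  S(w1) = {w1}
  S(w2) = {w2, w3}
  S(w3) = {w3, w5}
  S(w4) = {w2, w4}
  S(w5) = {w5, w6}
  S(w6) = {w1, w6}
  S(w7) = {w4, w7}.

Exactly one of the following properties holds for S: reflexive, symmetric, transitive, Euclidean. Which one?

Reflexive: yes — every world is S-related to itself.
Symmetric: no — w2 S w3 but not w3 S w2.
Transitive: no — w2 S w3 and w3 S w5, but not w2 S w5.
Euclidean: no — w2 S w3 and w2 S w2, but not w3 S w2.
Only reflexive holds.

reflexive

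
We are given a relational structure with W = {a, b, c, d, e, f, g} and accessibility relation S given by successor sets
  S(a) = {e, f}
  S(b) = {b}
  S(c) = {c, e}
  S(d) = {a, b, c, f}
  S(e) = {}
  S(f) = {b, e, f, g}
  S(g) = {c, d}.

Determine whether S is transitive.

Transitive: no — a S f and f S b, but not a S b.

No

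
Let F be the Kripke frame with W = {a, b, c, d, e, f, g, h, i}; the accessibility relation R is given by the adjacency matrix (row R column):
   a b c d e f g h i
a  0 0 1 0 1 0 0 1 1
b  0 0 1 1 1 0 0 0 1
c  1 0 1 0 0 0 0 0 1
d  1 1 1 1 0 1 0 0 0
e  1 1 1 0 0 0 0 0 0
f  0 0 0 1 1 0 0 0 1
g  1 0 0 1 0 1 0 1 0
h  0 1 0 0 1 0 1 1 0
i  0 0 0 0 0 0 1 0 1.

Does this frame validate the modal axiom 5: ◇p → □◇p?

The schema 5 characterises exactly the Euclidean frames.
Euclidean: no — a R c and a R e, but not c R e.

No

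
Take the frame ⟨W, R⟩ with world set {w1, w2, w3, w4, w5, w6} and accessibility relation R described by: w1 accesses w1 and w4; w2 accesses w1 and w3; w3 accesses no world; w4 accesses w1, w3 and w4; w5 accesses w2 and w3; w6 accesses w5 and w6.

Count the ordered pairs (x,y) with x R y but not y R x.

Enumerating: (w2,w1), (w2,w3), (w4,w3), (w5,w2), (w5,w3), (w6,w5).

6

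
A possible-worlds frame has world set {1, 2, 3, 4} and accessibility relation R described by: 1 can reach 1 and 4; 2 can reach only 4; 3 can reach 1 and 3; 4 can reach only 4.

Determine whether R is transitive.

No

Transitive: no — 3 R 1 and 1 R 4, but not 3 R 4.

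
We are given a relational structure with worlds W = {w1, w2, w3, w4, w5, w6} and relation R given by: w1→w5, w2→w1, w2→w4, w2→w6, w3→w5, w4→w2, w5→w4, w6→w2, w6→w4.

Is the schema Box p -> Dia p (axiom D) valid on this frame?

Yes

Axiom D corresponds to the accessibility relation being serial.
Serial: yes — every world has a successor (e.g. w1 R w5).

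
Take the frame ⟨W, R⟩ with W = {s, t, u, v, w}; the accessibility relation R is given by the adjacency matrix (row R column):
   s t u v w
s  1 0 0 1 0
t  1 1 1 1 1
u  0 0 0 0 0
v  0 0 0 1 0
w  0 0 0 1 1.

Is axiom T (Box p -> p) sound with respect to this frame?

No

Axiom T corresponds to the accessibility relation being reflexive.
Reflexive: no — u is not related to itself.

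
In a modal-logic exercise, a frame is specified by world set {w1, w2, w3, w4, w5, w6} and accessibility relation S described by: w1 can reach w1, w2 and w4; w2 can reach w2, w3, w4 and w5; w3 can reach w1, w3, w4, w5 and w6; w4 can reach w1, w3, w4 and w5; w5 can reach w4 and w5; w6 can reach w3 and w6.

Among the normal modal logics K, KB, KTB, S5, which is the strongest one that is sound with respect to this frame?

K

Symmetric (axiom B): no — w1 S w2 but not w2 S w1.
Reflexive (axiom T): yes — every world is S-related to itself.
Euclidean (axiom 5): no — w1 S w4 and w1 S w2, but not w4 S w2.
So F validates K; KB would additionally require S to be symmetric. The strongest is K.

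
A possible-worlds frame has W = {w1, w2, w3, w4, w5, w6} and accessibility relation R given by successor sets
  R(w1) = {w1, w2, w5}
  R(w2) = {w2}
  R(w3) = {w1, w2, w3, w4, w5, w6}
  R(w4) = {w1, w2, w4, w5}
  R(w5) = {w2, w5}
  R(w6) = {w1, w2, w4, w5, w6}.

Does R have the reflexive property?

Reflexive: yes — every world is R-related to itself.

Yes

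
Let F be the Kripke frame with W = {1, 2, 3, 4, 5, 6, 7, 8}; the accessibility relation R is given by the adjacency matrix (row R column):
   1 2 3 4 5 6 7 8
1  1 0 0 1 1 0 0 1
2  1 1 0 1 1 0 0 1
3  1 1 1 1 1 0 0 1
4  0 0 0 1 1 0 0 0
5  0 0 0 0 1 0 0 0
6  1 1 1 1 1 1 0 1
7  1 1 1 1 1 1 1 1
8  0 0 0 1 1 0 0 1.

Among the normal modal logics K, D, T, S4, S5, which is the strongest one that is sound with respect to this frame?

Serial (axiom D): yes — every world has a successor (e.g. 1 R 1).
Reflexive (axiom T): yes — every world is R-related to itself.
Transitive (axiom 4): yes — every two-step R-path is closed by a direct edge.
Euclidean (axiom 5): no — 1 R 4 and 1 R 8, but not 4 R 8.
So F validates K, D, T, S4; S5 would additionally require R to be Euclidean. The strongest is S4.

S4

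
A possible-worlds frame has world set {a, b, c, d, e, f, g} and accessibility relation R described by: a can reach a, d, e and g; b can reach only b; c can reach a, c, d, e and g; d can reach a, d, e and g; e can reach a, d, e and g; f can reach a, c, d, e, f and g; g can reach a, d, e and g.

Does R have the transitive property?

Yes

Transitive: yes — every two-step R-path is closed by a direct edge.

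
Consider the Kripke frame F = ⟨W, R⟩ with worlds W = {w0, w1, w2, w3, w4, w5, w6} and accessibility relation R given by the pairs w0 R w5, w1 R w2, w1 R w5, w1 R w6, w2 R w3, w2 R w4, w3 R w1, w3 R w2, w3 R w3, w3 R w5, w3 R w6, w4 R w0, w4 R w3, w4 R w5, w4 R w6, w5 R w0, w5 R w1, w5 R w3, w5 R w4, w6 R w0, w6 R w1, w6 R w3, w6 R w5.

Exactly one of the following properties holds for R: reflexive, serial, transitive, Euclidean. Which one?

Reflexive: no — w0 is not related to itself.
Serial: yes — every world has a successor (e.g. w0 R w5).
Transitive: no — w0 R w5 and w5 R w1, but not w0 R w1.
Euclidean: no — w1 R w2 and w1 R w5, but not w2 R w5.
Only serial holds.

serial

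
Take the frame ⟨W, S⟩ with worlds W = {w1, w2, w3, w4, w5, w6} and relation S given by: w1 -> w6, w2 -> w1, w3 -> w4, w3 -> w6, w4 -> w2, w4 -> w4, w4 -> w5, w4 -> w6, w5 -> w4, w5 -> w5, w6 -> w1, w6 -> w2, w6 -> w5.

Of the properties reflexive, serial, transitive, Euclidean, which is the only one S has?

serial

Reflexive: no — w1 is not related to itself.
Serial: yes — every world has a successor (e.g. w1 S w6).
Transitive: no — w1 S w6 and w6 S w2, but not w1 S w2.
Euclidean: no — w3 S w6 and w3 S w4, but not w6 S w4.
Only serial holds.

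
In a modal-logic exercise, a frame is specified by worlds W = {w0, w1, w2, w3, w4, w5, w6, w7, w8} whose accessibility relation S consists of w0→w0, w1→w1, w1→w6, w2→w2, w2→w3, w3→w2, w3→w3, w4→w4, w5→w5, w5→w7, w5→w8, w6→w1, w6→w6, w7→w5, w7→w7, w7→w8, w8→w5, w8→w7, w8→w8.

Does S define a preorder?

Yes

Reflexive: yes — every world is S-related to itself.
Transitive: yes — every two-step S-path is closed by a direct edge.
So S is a preorder.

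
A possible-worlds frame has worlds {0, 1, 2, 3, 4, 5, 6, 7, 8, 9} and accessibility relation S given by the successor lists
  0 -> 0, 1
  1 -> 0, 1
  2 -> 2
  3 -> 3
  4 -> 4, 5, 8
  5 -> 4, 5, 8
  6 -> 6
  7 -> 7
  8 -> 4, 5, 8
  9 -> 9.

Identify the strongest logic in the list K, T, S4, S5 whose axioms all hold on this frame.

S5

Reflexive (axiom T): yes — every world is S-related to itself.
Transitive (axiom 4): yes — every two-step S-path is closed by a direct edge.
Euclidean (axiom 5): yes — any two successors of a common world are S-related.
So F validates K, T, S4, S5. The strongest is S5.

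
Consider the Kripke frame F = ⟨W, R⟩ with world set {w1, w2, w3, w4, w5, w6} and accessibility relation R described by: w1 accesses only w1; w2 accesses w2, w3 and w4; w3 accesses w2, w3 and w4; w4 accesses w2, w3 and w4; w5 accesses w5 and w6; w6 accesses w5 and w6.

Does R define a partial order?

Reflexive: yes — every world is R-related to itself.
Transitive: yes — every two-step R-path is closed by a direct edge.
Antisymmetric: no — w2 R w3 and w3 R w2 with w2 ≠ w3.
So R is not a partial order.

No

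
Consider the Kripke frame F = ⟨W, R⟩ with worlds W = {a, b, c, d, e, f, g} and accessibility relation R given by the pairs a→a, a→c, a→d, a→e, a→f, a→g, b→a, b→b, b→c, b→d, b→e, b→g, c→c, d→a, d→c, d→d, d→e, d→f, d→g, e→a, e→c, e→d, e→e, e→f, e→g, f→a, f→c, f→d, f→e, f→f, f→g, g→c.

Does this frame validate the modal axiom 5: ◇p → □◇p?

Axiom 5 corresponds to the accessibility relation being Euclidean.
Euclidean: no — a R c and a R d, but not c R d.

No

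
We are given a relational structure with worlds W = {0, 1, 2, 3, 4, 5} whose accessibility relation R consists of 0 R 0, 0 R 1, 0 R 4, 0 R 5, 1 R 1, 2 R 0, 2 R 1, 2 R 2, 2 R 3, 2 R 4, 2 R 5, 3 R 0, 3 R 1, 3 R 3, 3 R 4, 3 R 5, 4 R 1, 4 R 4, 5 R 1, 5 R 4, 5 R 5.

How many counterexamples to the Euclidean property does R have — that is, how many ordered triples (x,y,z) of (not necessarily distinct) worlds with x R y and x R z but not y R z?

Enumerating: (0,1,0), (0,1,4), (0,1,5), (0,4,0), (0,4,5), (0,5,0), (2,0,2), (2,0,3), (2,1,0), (2,1,2), (2,1,3), (2,1,4), … and 23 more.
Total: 35.

35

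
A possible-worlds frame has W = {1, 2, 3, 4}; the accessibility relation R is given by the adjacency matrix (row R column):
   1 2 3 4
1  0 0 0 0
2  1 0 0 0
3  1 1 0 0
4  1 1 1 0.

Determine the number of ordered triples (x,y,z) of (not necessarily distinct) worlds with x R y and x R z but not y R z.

10

Enumerating: (2,1,1), (3,1,1), (3,1,2), (3,2,2), (4,1,1), (4,1,2), (4,1,3), (4,2,2), (4,2,3), (4,3,3).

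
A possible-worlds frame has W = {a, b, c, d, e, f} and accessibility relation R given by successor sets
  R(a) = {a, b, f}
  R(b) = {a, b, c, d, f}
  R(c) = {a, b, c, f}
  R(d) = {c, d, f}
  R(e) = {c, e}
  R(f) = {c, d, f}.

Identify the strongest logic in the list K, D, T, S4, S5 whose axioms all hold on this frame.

Serial (axiom D): yes — every world has a successor (e.g. a R a).
Reflexive (axiom T): yes — every world is R-related to itself.
Transitive (axiom 4): no — a R b and b R c, but not a R c.
Euclidean (axiom 5): no — a R f and a R b, but not f R b.
So F validates K, D, T; S4 would additionally require R to be transitive. The strongest is T.

T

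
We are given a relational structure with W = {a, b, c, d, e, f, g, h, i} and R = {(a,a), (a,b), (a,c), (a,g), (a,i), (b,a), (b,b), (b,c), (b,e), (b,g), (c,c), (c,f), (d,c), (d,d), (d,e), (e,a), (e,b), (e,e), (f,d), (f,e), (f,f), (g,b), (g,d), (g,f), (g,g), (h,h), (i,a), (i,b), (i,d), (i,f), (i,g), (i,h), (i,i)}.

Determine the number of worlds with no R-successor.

R is serial; there are no such worlds.

0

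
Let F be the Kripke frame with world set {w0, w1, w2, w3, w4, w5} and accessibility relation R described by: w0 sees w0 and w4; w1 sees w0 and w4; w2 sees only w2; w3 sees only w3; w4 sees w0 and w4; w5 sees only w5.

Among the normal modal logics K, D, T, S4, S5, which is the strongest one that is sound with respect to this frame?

D

Serial (axiom D): yes — every world has a successor (e.g. w0 R w0).
Reflexive (axiom T): no — w1 is not related to itself.
Transitive (axiom 4): yes — every two-step R-path is closed by a direct edge.
Euclidean (axiom 5): yes — any two successors of a common world are R-related.
So F validates K, D; T would additionally require R to be reflexive. The strongest is D.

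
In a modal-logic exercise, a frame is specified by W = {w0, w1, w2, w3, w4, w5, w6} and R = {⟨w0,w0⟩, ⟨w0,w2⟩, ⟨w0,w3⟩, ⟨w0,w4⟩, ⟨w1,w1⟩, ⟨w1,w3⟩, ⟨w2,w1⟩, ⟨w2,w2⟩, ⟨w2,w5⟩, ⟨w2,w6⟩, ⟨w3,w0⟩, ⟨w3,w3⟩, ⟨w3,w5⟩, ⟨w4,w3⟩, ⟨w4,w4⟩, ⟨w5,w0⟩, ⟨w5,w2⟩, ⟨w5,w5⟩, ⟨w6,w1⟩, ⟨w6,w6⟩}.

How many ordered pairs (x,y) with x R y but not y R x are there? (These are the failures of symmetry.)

Enumerating: (w0,w2), (w0,w4), (w1,w3), (w2,w1), (w2,w6), (w3,w5), (w4,w3), (w5,w0), (w6,w1).

9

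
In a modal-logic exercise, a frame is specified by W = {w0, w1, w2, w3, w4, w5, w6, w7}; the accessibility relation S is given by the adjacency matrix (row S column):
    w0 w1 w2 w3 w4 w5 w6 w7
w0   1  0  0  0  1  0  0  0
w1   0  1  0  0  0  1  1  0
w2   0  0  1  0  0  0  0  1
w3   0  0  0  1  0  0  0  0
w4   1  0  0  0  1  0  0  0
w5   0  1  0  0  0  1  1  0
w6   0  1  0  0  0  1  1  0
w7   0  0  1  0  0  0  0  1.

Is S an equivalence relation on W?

Reflexive: yes — every world is S-related to itself.
Symmetric: yes — every pair in S has its reverse in S.
Transitive: yes — every two-step S-path is closed by a direct edge.
So S is an equivalence relation.

Yes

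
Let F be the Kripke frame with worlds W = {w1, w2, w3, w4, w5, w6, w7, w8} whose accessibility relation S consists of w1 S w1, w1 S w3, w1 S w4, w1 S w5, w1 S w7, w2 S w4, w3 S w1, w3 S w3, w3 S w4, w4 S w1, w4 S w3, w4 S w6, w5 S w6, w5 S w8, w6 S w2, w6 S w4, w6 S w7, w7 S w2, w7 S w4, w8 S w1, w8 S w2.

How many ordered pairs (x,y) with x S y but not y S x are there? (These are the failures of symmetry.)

11

Enumerating: (w1,w5), (w1,w7), (w2,w4), (w5,w6), (w5,w8), (w6,w2), (w6,w7), (w7,w2), (w7,w4), (w8,w1), (w8,w2).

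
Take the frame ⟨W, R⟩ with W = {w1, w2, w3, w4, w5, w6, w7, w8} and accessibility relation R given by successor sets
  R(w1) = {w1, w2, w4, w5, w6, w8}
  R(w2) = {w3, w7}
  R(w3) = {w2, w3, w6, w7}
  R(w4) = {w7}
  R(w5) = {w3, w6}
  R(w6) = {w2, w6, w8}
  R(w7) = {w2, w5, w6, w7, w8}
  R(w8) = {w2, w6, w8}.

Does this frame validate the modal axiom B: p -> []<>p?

No

By correspondence theory, B is valid on a frame iff R is symmetric.
Symmetric: no — w1 R w2 but not w2 R w1.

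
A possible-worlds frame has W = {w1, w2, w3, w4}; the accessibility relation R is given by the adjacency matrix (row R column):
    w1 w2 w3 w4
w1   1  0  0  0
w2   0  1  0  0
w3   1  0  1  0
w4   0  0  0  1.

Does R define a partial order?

Yes

Reflexive: yes — every world is R-related to itself.
Transitive: yes — every two-step R-path is closed by a direct edge.
Antisymmetric: yes — no distinct pair is related both ways.
So R is a partial order.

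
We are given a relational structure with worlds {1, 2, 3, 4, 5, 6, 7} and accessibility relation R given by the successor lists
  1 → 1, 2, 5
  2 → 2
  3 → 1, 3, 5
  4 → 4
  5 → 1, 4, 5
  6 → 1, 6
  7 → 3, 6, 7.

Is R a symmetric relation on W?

No

Symmetric: no — 1 R 2 but not 2 R 1.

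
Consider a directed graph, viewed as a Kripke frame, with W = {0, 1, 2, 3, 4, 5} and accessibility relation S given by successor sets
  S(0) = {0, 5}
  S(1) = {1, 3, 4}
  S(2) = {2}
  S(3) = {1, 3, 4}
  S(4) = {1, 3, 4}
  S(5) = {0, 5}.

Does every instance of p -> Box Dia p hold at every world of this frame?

Axiom B corresponds to the accessibility relation being symmetric.
Symmetric: yes — every pair in S has its reverse in S.

Yes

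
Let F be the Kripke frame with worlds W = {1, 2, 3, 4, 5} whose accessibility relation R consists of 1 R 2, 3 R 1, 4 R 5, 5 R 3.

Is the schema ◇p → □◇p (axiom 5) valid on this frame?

Axiom 5 corresponds to the accessibility relation being Euclidean.
Euclidean: no — 1 R 2 and 1 R 2, but not 2 R 2.

No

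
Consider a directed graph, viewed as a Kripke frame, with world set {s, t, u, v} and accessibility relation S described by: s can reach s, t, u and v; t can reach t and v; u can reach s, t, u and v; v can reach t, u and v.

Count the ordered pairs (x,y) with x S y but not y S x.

Enumerating: (s,t), (s,v), (u,t).

3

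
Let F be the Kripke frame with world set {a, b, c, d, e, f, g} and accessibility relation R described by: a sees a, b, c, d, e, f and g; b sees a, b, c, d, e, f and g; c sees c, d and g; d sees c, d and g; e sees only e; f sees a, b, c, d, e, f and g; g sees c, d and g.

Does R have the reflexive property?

Yes

Reflexive: yes — every world is R-related to itself.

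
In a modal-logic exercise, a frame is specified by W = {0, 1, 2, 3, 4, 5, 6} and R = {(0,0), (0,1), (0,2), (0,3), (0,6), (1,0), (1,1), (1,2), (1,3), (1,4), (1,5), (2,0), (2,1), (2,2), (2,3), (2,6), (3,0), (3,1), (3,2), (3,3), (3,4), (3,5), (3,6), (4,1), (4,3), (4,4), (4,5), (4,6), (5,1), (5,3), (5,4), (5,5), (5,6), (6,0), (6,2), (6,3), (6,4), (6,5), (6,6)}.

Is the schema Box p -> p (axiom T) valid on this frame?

Yes

Axiom T corresponds to the accessibility relation being reflexive.
Reflexive: yes — every world is R-related to itself.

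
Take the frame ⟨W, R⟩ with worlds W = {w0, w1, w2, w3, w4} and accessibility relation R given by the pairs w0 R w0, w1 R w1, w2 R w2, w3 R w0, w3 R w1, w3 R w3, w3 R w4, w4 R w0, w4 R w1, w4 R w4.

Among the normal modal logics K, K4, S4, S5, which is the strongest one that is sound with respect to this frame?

S4

Transitive (axiom 4): yes — every two-step R-path is closed by a direct edge.
Reflexive (axiom T): yes — every world is R-related to itself.
Euclidean (axiom 5): no — w3 R w0 and w3 R w1, but not w0 R w1.
So F validates K, K4, S4; S5 would additionally require R to be Euclidean. The strongest is S4.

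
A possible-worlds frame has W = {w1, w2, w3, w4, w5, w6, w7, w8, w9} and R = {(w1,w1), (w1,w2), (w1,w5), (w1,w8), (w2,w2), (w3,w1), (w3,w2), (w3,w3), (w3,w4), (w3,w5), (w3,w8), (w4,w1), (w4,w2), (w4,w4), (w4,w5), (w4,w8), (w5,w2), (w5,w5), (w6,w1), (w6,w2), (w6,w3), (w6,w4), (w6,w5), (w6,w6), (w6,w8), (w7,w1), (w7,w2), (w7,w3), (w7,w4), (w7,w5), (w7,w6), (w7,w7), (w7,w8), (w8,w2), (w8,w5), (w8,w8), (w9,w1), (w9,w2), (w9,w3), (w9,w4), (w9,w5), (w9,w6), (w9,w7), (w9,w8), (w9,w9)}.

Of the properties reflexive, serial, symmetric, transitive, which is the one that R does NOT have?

Reflexive: yes — every world is R-related to itself.
Serial: yes — every world has a successor (e.g. w1 R w1).
Symmetric: no — w1 R w2 but not w2 R w1.
Transitive: yes — every two-step R-path is closed by a direct edge.
Only symmetric fails.

symmetric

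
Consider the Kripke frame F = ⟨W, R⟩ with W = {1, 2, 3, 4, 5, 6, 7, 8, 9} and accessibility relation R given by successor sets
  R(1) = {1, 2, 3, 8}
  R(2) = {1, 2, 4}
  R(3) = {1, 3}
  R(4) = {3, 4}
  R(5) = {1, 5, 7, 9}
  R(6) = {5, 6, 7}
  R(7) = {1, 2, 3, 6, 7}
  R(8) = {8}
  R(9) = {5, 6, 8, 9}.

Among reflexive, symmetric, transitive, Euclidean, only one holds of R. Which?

reflexive

Reflexive: yes — every world is R-related to itself.
Symmetric: no — 1 R 8 but not 8 R 1.
Transitive: no — 1 R 2 and 2 R 4, but not 1 R 4.
Euclidean: no — 1 R 2 and 1 R 3, but not 2 R 3.
Only reflexive holds.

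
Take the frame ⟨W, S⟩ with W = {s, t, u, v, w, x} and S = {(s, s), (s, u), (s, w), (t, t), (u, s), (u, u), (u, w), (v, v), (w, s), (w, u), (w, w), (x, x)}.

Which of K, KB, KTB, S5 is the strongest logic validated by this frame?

S5

Symmetric (axiom B): yes — every pair in S has its reverse in S.
Reflexive (axiom T): yes — every world is S-related to itself.
Euclidean (axiom 5): yes — any two successors of a common world are S-related.
So F validates K, KB, KTB, S5. The strongest is S5.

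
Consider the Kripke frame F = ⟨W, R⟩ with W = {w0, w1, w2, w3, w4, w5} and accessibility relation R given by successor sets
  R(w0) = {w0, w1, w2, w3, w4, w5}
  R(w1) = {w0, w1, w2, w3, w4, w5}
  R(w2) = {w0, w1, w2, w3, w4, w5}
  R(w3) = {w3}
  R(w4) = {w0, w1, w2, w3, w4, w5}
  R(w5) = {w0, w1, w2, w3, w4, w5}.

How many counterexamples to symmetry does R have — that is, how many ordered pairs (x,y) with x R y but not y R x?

5

Enumerating: (w0,w3), (w1,w3), (w2,w3), (w4,w3), (w5,w3).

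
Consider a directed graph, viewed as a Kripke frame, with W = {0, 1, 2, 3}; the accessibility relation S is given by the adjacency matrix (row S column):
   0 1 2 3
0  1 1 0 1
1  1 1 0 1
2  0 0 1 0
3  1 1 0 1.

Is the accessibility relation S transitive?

Transitive: yes — every two-step S-path is closed by a direct edge.

Yes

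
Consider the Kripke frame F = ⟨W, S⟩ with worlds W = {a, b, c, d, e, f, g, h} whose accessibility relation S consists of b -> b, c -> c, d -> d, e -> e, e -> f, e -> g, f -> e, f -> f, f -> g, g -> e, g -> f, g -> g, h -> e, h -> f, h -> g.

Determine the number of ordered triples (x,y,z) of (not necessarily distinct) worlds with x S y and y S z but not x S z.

S is transitive; there are no such tuples.

0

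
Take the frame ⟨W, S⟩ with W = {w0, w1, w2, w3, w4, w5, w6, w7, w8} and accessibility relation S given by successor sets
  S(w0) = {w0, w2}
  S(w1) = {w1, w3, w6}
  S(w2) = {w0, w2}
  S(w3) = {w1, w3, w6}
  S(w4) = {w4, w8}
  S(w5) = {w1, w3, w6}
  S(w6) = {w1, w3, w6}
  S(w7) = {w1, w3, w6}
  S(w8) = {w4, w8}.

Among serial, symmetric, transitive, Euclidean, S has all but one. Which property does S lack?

Serial: yes — every world has a successor (e.g. w0 S w0).
Symmetric: no — w5 S w1 but not w1 S w5.
Transitive: yes — every two-step S-path is closed by a direct edge.
Euclidean: yes — any two successors of a common world are S-related.
Only symmetric fails.

symmetric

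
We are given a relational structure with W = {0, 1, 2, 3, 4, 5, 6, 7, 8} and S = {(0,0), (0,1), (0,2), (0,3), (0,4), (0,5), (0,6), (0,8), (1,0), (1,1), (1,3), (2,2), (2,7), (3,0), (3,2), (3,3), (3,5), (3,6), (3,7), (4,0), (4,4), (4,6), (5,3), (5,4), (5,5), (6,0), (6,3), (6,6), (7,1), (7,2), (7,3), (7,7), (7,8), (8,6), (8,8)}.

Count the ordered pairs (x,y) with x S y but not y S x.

Enumerating: (0,2), (0,5), (0,8), (1,3), (3,2), (4,6), (5,4), (7,1), (7,8), (8,6).

10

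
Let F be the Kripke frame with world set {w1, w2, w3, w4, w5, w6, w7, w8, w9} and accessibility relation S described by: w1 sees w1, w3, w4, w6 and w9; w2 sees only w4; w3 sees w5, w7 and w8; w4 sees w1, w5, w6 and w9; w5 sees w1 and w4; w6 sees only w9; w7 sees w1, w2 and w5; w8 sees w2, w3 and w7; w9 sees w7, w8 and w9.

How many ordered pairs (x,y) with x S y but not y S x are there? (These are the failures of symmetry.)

Enumerating: (w1,w3), (w1,w6), (w1,w9), (w2,w4), (w3,w5), (w3,w7), (w4,w6), (w4,w9), (w5,w1), (w6,w9), (w7,w1), (w7,w2), (w7,w5), (w8,w2), (w8,w7), (w9,w7), (w9,w8).

17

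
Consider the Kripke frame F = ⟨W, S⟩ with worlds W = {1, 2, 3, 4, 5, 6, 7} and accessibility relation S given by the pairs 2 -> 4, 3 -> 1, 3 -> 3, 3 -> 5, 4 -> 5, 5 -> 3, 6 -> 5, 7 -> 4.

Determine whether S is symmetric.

No

Symmetric: no — 2 S 4 but not 4 S 2.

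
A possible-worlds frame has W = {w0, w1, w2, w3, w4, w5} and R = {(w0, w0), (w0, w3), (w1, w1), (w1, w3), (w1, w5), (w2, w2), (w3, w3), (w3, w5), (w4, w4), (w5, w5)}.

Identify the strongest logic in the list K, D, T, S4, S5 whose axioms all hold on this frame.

Serial (axiom D): yes — every world has a successor (e.g. w0 R w0).
Reflexive (axiom T): yes — every world is R-related to itself.
Transitive (axiom 4): no — w0 R w3 and w3 R w5, but not w0 R w5.
Euclidean (axiom 5): no — w1 R w5 and w1 R w3, but not w5 R w3.
So F validates K, D, T; S4 would additionally require R to be transitive. The strongest is T.

T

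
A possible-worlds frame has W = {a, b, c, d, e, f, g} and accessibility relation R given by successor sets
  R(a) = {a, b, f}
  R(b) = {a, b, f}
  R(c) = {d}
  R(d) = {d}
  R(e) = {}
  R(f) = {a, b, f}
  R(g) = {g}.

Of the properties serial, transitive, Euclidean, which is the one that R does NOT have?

serial

Serial: no — e has no R-successor.
Transitive: yes — every two-step R-path is closed by a direct edge.
Euclidean: yes — any two successors of a common world are R-related.
Only serial fails.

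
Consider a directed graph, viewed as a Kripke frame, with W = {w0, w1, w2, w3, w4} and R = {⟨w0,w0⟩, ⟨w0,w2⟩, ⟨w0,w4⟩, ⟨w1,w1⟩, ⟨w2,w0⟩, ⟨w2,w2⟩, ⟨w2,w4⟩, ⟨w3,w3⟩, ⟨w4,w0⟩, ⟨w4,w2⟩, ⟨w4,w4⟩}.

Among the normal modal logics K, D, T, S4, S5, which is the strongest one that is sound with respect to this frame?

Serial (axiom D): yes — every world has a successor (e.g. w0 R w0).
Reflexive (axiom T): yes — every world is R-related to itself.
Transitive (axiom 4): yes — every two-step R-path is closed by a direct edge.
Euclidean (axiom 5): yes — any two successors of a common world are R-related.
So F validates K, D, T, S4, S5. The strongest is S5.

S5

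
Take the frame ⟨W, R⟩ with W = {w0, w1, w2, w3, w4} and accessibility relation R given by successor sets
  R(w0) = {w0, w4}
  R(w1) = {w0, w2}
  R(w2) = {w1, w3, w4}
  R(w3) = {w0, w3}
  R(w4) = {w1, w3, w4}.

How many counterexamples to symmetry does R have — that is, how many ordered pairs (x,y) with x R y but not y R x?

Enumerating: (w0,w4), (w1,w0), (w2,w3), (w2,w4), (w3,w0), (w4,w1), (w4,w3).

7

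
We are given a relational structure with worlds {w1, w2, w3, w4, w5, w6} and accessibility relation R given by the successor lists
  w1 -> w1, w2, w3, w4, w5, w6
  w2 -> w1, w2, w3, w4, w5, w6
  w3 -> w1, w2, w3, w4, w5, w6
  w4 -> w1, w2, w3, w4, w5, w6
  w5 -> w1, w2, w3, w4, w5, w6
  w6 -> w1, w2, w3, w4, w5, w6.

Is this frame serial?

Serial: yes — every world has a successor (e.g. w1 R w1).

Yes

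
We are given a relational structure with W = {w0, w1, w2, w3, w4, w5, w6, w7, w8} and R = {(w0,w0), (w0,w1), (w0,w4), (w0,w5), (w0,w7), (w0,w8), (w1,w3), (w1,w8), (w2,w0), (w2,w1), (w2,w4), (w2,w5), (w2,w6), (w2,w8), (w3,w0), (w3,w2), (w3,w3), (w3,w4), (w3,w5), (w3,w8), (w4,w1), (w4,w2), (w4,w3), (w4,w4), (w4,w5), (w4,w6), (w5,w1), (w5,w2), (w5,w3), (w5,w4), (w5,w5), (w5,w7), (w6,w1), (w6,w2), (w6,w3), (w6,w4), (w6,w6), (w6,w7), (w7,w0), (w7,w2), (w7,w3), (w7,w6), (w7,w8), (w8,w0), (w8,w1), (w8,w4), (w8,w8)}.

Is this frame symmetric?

No

Symmetric: no — w0 R w1 but not w1 R w0.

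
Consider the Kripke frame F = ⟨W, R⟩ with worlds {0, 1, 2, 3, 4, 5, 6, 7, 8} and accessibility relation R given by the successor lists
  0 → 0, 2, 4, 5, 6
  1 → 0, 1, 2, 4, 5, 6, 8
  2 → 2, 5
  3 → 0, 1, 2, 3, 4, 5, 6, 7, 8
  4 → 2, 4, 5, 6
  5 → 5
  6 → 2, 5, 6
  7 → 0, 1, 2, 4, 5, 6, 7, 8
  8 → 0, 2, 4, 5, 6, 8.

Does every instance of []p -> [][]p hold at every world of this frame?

Yes

The schema 4 characterises exactly the transitive frames.
Transitive: yes — every two-step R-path is closed by a direct edge.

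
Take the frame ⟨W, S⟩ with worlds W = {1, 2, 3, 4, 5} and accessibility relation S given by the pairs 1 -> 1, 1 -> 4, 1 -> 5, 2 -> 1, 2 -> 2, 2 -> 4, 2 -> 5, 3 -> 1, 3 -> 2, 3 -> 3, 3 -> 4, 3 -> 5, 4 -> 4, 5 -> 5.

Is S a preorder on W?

Reflexive: yes — every world is S-related to itself.
Transitive: yes — every two-step S-path is closed by a direct edge.
So S is a preorder.

Yes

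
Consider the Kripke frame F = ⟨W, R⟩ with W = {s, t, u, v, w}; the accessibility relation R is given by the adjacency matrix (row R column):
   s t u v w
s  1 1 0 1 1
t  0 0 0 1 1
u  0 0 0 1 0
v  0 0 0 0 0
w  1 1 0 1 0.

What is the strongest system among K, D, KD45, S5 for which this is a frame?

K

Serial (axiom D): no — v has no R-successor.
Euclidean (axiom 5): no — s R v and s R t, but not v R t.
Transitive (axiom 4): no — t R w and w R s, but not t R s.
Reflexive (axiom T): no — t is not related to itself.
So F validates K; D would additionally require R to be serial. The strongest is K.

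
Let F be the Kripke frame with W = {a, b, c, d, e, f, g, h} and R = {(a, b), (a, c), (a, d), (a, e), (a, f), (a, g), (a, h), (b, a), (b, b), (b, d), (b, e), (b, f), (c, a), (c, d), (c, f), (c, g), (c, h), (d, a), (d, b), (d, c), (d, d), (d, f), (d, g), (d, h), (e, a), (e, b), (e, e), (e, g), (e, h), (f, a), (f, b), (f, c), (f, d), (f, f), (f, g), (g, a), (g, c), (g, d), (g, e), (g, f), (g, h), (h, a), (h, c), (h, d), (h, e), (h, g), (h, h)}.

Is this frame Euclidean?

No

Euclidean: no — a R b and a R c, but not b R c.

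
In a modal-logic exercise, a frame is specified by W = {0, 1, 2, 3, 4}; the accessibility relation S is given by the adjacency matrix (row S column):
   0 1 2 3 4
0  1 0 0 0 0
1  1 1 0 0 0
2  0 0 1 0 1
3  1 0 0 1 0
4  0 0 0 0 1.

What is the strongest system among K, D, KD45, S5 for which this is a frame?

D

Serial (axiom D): yes — every world has a successor (e.g. 0 S 0).
Euclidean (axiom 5): no — 1 S 0 and 1 S 1, but not 0 S 1.
Transitive (axiom 4): yes — every two-step S-path is closed by a direct edge.
Reflexive (axiom T): yes — every world is S-related to itself.
So F validates K, D; KD45 would additionally require S to be Euclidean. The strongest is D.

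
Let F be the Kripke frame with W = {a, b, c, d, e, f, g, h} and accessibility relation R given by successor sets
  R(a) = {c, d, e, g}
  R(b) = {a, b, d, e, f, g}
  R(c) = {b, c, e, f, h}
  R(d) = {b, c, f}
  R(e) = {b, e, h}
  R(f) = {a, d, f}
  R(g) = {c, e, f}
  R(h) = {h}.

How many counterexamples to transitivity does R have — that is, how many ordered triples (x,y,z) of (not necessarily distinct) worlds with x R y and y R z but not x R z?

Enumerating: (a,c,b), (a,c,f), (a,c,h), (a,d,b), (a,d,f), (a,e,b), (a,e,h), (a,g,f), (b,a,c), (b,d,c), (b,e,h), (b,g,c), … and 28 more.
Total: 40.

40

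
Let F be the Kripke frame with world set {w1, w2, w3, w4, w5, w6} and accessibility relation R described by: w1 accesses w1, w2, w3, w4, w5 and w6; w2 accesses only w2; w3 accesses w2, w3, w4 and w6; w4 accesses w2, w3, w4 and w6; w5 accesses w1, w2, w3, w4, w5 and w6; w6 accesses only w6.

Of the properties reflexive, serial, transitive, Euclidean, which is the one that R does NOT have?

Reflexive: yes — every world is R-related to itself.
Serial: yes — every world has a successor (e.g. w1 R w1).
Transitive: yes — every two-step R-path is closed by a direct edge.
Euclidean: no — w1 R w2 and w1 R w3, but not w2 R w3.
Only Euclidean fails.

Euclidean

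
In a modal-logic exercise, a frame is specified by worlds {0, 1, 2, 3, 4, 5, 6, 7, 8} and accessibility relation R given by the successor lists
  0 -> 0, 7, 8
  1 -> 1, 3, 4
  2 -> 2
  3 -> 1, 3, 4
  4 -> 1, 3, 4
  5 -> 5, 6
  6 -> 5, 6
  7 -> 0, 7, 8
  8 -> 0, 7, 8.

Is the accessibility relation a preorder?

Reflexive: yes — every world is R-related to itself.
Transitive: yes — every two-step R-path is closed by a direct edge.
So R is a preorder.

Yes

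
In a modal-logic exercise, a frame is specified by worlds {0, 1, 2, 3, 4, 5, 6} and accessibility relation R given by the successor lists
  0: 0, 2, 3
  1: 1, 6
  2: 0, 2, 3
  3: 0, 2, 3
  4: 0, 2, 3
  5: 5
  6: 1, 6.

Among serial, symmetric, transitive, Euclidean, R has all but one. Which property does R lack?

symmetric

Serial: yes — every world has a successor (e.g. 0 R 0).
Symmetric: no — 4 R 0 but not 0 R 4.
Transitive: yes — every two-step R-path is closed by a direct edge.
Euclidean: yes — any two successors of a common world are R-related.
Only symmetric fails.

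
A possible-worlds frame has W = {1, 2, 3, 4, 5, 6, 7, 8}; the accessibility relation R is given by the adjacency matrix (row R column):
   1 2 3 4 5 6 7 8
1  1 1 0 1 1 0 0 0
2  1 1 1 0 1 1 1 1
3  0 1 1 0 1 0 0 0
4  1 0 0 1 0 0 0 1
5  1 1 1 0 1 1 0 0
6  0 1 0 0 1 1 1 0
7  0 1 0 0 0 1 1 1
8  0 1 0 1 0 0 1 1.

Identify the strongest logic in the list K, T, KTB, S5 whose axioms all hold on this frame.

Reflexive (axiom T): yes — every world is R-related to itself.
Symmetric (axiom B): yes — every pair in R has its reverse in R.
Euclidean (axiom 5): no — 1 R 2 and 1 R 4, but not 2 R 4.
So F validates K, T, KTB; S5 would additionally require R to be Euclidean. The strongest is KTB.

KTB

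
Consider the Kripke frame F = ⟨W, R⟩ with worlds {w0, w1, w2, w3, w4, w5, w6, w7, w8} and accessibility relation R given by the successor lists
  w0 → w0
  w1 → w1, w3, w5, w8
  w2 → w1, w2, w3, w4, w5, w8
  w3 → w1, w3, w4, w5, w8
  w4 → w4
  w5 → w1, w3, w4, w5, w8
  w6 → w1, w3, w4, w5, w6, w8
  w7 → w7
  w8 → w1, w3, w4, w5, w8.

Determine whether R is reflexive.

Reflexive: yes — every world is R-related to itself.

Yes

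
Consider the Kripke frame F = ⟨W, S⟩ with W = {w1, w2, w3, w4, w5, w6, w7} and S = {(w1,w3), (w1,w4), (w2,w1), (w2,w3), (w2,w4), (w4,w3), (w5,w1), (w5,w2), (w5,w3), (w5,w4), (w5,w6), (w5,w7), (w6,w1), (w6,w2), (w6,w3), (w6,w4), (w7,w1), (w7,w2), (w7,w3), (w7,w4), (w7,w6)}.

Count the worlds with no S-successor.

Enumerating: w3.

1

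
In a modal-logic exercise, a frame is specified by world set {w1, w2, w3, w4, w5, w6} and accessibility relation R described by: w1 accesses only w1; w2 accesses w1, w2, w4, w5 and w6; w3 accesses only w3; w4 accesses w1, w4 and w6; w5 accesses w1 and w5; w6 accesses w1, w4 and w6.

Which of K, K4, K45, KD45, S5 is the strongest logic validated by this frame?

Transitive (axiom 4): yes — every two-step R-path is closed by a direct edge.
Euclidean (axiom 5): no — w2 R w1 and w2 R w4, but not w1 R w4.
Serial (axiom D): yes — every world has a successor (e.g. w1 R w1).
Reflexive (axiom T): yes — every world is R-related to itself.
So F validates K, K4; K45 would additionally require R to be Euclidean. The strongest is K4.

K4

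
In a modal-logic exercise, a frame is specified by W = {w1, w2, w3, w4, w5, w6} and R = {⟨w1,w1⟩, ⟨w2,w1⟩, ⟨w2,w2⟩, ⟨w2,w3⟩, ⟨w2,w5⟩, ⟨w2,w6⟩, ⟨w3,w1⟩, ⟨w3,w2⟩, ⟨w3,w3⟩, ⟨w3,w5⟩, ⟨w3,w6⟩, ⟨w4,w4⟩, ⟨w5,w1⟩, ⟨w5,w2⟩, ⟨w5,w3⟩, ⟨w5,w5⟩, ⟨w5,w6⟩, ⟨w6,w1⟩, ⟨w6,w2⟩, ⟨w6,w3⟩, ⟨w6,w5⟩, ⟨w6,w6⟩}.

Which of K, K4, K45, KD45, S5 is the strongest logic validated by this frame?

Transitive (axiom 4): yes — every two-step R-path is closed by a direct edge.
Euclidean (axiom 5): no — w2 R w1 and w2 R w3, but not w1 R w3.
Serial (axiom D): yes — every world has a successor (e.g. w1 R w1).
Reflexive (axiom T): yes — every world is R-related to itself.
So F validates K, K4; K45 would additionally require R to be Euclidean. The strongest is K4.

K4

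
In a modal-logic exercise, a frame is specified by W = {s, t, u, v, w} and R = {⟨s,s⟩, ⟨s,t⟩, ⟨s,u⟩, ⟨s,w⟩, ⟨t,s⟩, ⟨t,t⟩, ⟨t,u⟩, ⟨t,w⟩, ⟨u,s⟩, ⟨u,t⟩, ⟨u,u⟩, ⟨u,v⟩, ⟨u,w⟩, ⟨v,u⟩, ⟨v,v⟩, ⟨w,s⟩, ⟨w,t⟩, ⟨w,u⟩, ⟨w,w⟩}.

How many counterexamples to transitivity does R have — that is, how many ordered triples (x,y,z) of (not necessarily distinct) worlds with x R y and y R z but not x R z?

6

Enumerating: (s,u,v), (t,u,v), (v,u,s), (v,u,t), (v,u,w), (w,u,v).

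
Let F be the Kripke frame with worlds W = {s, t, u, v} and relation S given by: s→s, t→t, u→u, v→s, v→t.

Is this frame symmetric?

Symmetric: no — v S s but not s S v.

No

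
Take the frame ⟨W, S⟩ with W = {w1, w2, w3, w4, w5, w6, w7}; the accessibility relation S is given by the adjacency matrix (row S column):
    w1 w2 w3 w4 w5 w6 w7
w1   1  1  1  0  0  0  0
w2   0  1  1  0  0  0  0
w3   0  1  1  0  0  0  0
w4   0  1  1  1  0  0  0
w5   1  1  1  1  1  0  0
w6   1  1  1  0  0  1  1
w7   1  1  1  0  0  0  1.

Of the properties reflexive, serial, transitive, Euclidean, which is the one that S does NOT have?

Reflexive: yes — every world is S-related to itself.
Serial: yes — every world has a successor (e.g. w1 S w1).
Transitive: yes — every two-step S-path is closed by a direct edge.
Euclidean: no — w5 S w1 and w5 S w4, but not w1 S w4.
Only Euclidean fails.

Euclidean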